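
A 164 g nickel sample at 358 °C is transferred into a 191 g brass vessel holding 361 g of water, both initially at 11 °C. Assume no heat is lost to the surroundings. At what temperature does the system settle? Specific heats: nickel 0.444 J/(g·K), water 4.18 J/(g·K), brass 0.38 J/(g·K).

Taking heat into each body as positive, Σ m c ΔT = 0:
164*0.444*(T − 358) + 361*4.18*(T − 11) + 191*0.38*(T − 11) = 0
72.82(T − 358) + 1509(T − 11) + 72.58(T − 11) = 0
1654.4 T = 43465
T = 43465/1654.4 ≈ 26.27 °C

T_f ≈ 26.3 °C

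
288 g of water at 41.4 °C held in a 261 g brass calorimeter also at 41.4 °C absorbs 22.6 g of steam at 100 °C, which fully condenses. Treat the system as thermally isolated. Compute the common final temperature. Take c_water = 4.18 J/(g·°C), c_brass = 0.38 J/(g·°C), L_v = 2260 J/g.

T_f ≈ 81.9 °C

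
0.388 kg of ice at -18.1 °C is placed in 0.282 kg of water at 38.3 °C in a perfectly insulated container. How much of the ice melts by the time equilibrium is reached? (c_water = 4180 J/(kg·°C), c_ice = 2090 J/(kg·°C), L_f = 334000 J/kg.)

Heat available from the water dropping to 0 °C: 0.282×4180×38.3 = 45147 J.
Warming the ice to 0 °C takes 0.388×2090×18.1 = 14678 J, leaving 30469 J for melting.
Fully melting the ice requires m_ice L_f = 0.388×334000 = 129592 J.
Since 30469 < 129592 J, not all the ice melts; equilibrium is at 0 °C.
m_melted×334000 = 30469  ⇒  m_melted ≈ 0.09122 kg.

m_melted ≈ 0.0912 kg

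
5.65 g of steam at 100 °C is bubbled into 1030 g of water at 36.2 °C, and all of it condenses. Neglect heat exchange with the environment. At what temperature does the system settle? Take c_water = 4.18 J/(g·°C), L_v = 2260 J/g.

Conservation of energy gives ΣQ = 0:
latent heat released on condensation: 5.65×2260 = 12769; condensate cools 100→T: 5.65×4.18×(T − 100) = 23.62(T − 100); original water: 4305.4(T − 36.2)
4329 T = 12769 + 2361.7 + 155855 = 170986
T ≈ 39.50 °C, under the boiling point, so the assumption holds.

T_f ≈ 39.5 °C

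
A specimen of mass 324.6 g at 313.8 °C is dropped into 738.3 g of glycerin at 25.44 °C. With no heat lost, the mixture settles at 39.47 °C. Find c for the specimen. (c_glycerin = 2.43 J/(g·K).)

Setting the total heat transfer to zero:
324.6·c·(39.47 − 313.8) + 738.3·2.43·(39.47 − 25.44) = 0
-89048 c = -25171
c = -25171/-89048 ≈ 0.2827 J/(g·K)

c ≈ 0.283 J/(g·K)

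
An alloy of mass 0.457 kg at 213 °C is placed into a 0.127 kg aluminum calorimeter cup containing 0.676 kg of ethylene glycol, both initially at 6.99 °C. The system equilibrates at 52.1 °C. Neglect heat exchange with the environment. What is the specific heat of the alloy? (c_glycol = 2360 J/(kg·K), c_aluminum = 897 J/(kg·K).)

c ≈ 1050 J/(kg·K)

Conservation of energy gives ΣQ = 0:
0.457·c·(52.1 − 213) + 0.676·2360·(52.1 − 6.99) + 0.127·897·(52.1 − 6.99) = 0
-73.53 c = -77106
c = -77106/-73.53 ≈ 1049 J/(kg·K)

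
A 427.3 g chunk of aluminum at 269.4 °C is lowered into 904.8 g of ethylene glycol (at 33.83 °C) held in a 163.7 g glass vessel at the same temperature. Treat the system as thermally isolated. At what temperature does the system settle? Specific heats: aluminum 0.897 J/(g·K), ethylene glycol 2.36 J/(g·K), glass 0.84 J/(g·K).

T_f ≈ 67.8 °C

Net heat exchanged in the isolated system is zero:
427.3·0.897·(T − 269.4) + 904.8·2.36·(T − 33.83) + 163.7·0.84·(T − 33.83) = 0
383.29(T − 269.4) + 2135.3(T − 33.83) + 137.51(T − 33.83) = 0
2656.1 T = 180148
T = 180148 / 2656.1 = 67.8 °C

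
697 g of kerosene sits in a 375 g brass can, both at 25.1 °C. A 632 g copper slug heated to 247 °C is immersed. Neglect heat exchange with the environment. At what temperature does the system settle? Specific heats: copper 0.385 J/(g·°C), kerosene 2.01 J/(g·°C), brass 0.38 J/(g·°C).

T_f ≈ 55.3 °C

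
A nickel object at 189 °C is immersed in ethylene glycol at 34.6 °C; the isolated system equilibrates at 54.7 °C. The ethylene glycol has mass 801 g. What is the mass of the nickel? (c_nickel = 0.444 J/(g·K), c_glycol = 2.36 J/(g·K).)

m ≈ 637 g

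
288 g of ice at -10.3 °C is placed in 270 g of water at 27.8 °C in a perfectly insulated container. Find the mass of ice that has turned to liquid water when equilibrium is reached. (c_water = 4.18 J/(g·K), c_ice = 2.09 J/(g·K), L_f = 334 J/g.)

Heat available from the water dropping to 0 °C: 270×4.18×27.8 = 31375 J.
Of that, 288×2.09×10.3 = 6199.8 J goes to bring the ice to 0 °C, leaving 25175 J.
Fully melting the ice requires m_ice L_f = 288×334 = 96192 J.
25175 J < 96192 J, so only part of the ice melts and the system sits at 0 °C.
Mass melted = 25175/334 ≈ 75.38 g.

m_melted ≈ 75.4 g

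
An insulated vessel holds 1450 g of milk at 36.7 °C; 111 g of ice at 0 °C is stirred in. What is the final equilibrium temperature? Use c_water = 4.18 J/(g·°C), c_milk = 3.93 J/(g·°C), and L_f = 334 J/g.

Energy balance with sensible and latent terms:
fusion: m_ice L_f = 111·334 = 37074; meltwater 0→T: 111·4.18·T = 463.98 T; milk cools: 1450·3.93·(T − 36.7) = 5698.5(T − 36.7)
6162.5 T = 209135 − 37074 = 172061
T ≈ 27.92 °C — above 0 °C, consistent with complete melting.

T_f ≈ 27.9 °C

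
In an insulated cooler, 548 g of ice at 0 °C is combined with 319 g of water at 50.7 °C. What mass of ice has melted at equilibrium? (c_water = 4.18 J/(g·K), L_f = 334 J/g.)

m_melted ≈ 202 g

Cooling the water to 0 °C releases 319·4.18·50.7 = 67604 J.
Fully melting the ice requires m_ice L_f = 548·334 = 183032 J.
67604 J < 183032 J, so only part of the ice melts and the system sits at 0 °C.
m_melted·334 = 67604  ⇒  m_melted ≈ 202.4 g.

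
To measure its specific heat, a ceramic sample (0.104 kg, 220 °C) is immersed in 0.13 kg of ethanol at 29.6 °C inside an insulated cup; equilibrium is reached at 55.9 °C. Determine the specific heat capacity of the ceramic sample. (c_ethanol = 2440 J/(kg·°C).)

c ≈ 489 J/(kg·°C)

Energy conservation, ΣQ = 0:
0.104×c×(55.9 − 220) + 0.13×2440×(55.9 − 29.6) = 0
-17.07 c = -8342.4
c = -8342.4/-17.07 ≈ 488.8 J/(kg·°C)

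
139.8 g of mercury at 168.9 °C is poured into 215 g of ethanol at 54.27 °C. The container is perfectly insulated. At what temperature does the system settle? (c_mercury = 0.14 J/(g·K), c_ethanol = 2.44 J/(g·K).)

T_f ≈ 58.4 °C

Taking heat into each body as positive, Σ m c ΔT = 0:
139.8×0.14×(T − 168.9) + 215×2.44×(T − 54.27) = 0
19.57(T − 168.9) + 524.6(T − 54.27) = 0
(19.57 + 524.6) T = 19.57×168.9 + 524.6×54.27
T = 31776/544.17 ≈ 58.39 °C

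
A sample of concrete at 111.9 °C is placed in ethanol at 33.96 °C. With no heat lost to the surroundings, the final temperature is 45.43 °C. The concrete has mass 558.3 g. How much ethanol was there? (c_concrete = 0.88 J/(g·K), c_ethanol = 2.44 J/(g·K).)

m ≈ 1170 g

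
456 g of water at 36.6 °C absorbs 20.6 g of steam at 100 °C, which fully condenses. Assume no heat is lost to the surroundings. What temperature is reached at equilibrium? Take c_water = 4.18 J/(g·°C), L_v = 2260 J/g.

T_f ≈ 62.7 °C

Sum of m c ΔT and latent-heat terms is zero:
steam→water at 100 °C releases m L_v = 20.6·2260 = 46556
  condensate cools 100→T: 20.6·4.18·(T − 100) = 86.11(T − 100)
  original water: 1906.1(T − 36.6)
1992.2 T = 46556 + 8610.8 + 69763 = 124929
T ≈ 62.71 °C (< 100 °C, so full condensation is consistent).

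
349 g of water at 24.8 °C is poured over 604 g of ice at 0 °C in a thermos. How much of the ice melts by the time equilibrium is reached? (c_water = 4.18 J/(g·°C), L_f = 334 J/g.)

m_melted ≈ 108 g

Water can give up m c ΔT = 349·4.18·24.8 = 36179 J before reaching 0 °C.
To melt every bit of ice: 604·334 = 201736 J.
Since 36179 < 201736 J, not all the ice melts; equilibrium is at 0 °C.
m_melt = 36179 / L_f = 108.3 g.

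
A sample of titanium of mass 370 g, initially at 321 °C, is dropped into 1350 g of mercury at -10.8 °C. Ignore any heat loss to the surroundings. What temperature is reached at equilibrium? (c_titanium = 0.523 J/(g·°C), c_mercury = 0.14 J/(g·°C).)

Energy conservation, ΣQ = 0:
370·0.523·(T − 321) + 1350·0.14·(T − (-10.8)) = 0
(193.51 + 189) T = 193.51·321 + 189·(-10.8)
T = 60076 / 382.51 = 157 °C

T_f ≈ 157.1 °C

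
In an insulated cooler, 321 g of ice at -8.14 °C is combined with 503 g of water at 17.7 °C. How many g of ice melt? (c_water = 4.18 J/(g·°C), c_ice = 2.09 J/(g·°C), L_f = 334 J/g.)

m_melted ≈ 95.1 g

Cooling the water to 0 °C releases 503×4.18×17.7 = 37215 J.
Warming the ice to 0 °C takes 321×2.09×8.14 = 5461 J, leaving 31754 J for melting.
Melting all 321 g of ice would need 321×334 = 107214 J.
Since 31754 < 107214 J, not all the ice melts; equilibrium is at 0 °C.
m_melt = 31754 / L_f = 95.07 g.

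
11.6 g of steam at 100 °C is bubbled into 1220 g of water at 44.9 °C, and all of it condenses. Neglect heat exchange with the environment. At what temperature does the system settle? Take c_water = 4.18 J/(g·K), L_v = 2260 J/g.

Let T be the final temperature. ΣQ_i = 0:
condense steam: −11.6·2260 = −26216
  condensate cools 100→T: 11.6·4.18·(T − 100) = 48.49(T − 100)
  water warms: 1220·4.18·(T − 44.9) = 5099.6(T − 44.9)
5148.1 T = 26216 + 4848.8 + 228972 = 260037
T ≈ 50.51 °C (< 100 °C, so full condensation is consistent).

T_f ≈ 50.5 °C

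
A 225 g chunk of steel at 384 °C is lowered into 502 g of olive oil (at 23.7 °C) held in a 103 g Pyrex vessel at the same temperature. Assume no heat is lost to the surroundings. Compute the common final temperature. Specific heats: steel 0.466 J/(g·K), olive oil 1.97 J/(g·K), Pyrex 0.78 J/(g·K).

T_f ≈ 55.9 °C

Setting the total heat transfer to zero:
225·0.466·(T − 384) + 502·1.97·(T − 23.7) + 103·0.78·(T − 23.7) = 0
104.85(T − 384) + 988.94(T − 23.7) + 80.34(T − 23.7) = 0
(104.85 + 988.94 + 80.34) T = 104.85·384 + 988.94·23.7 + 80.34·23.7
T = 65604 / 1174.1 = 55.9 °C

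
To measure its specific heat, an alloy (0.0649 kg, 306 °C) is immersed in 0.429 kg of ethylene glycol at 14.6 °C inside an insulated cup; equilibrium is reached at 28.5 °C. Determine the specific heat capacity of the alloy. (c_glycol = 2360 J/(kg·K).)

Heat lost by the alloy = heat gained by the glycol:
0.0649×c×(306 − 28.5) = 0.429×2360×(28.5 − 14.6)
18.01 c = 14073  ⇒  c ≈ 781.4 J/(kg·K)

c ≈ 781 J/(kg·K)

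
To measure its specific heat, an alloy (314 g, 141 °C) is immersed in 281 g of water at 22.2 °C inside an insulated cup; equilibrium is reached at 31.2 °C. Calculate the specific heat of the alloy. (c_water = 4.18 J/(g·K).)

c ≈ 0.307 J/(g·K)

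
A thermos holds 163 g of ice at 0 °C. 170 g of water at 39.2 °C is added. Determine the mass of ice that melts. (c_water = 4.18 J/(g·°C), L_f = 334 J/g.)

m_melted ≈ 83.4 g

Water can give up m c ΔT = 170×4.18×39.2 = 27856 J before reaching 0 °C.
Melting all 163 g of ice would need 163×334 = 54442 J.
That's not enough to melt it all — equilibrium is at 0 °C with ice remaining.
m_melted×334 = 27856  ⇒  m_melted ≈ 83.4 g.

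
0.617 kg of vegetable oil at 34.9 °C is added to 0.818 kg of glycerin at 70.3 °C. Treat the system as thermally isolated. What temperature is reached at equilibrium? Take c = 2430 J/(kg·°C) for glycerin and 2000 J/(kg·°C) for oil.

T_f ≈ 56.7 °C

With ΣQ=0 the equilibrium temperature is the m·c-weighted mean:
T_f = (1987.7*70.3 + 1234*34.9) / (1987.7 + 1234)
    = 182805 / 3221.7 ≈ 56.74 °C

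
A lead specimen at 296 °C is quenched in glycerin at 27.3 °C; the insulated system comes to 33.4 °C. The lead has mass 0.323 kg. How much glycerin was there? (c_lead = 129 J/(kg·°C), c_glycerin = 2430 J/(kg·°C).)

m ≈ 0.738 kg

|Q_lead| = |Q_glycerin|:
0.323×129×(296 − 33.4) = m×2430×(33.4 − 27.3)
14823 m = 10942  ⇒  m ≈ 0.7382 kg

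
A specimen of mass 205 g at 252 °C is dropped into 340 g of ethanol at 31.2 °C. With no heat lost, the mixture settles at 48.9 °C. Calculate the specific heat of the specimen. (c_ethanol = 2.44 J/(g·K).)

Let T be the final temperature. ΣQ_i = 0:
205·c·(48.9 − 252) + 340·2.44·(48.9 − 31.2) = 0
-41636 c = -14684
c = -14684/-41636 ≈ 0.3527 J/(g·K)

c ≈ 0.353 J/(g·K)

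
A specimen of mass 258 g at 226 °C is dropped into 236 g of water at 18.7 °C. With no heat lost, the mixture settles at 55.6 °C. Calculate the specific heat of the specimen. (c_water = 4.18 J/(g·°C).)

Setting the total heat transfer to zero:
258×c×(55.6 − 226) + 236×4.18×(55.6 − 18.7) = 0
-43963 c = -36401
c = -36401/-43963 ≈ 0.828 J/(g·°C)

c ≈ 0.828 J/(g·°C)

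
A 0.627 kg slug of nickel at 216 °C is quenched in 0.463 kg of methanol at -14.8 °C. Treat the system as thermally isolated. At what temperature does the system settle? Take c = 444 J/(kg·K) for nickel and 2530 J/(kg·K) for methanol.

Setting the total heat transfer to zero:
0.627*444*(T − 216) + 0.463*2530*(T − (-14.8)) = 0
278.39(T − 216) + 1171.4(T − (-14.8)) = 0
1449.8 T = 42795
T ≈ 29.52 °C

T_f ≈ 29.5 °C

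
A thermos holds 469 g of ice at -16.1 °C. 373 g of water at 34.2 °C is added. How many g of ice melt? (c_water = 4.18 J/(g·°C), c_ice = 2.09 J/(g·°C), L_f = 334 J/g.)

Cooling the water to 0 °C releases 373·4.18·34.2 = 53323 J.
Warming the ice to 0 °C takes 469·2.09·16.1 = 15781 J, leaving 37541 J for melting.
Melting all 469 g of ice would need 469·334 = 156646 J.
Since 37541 < 156646 J, not all the ice melts; equilibrium is at 0 °C.
m_melted·334 = 37541  ⇒  m_melted ≈ 112.4 g.

m_melted ≈ 112 g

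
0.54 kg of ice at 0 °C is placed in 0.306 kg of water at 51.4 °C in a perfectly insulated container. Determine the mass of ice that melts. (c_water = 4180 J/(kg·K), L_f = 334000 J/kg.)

Heat available from the water dropping to 0 °C: 0.306×4180×51.4 = 65745 J.
Fully melting the ice requires m_ice L_f = 0.54×334000 = 180360 J.
65745 J < 180360 J, so only part of the ice melts and the system sits at 0 °C.
m_melted×334000 = 65745  ⇒  m_melted ≈ 0.1968 kg.

m_melted ≈ 0.197 kg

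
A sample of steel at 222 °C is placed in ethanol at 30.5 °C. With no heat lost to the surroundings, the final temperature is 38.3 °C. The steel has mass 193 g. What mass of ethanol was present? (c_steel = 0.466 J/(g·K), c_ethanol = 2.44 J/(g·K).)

Net heat exchanged in the isolated system is zero:
193·0.466·(38.3 − 222) + m·2.44·(38.3 − 30.5) = 0
19.03 m = 16522
m = 16522/19.03 ≈ 868.1 g

m ≈ 868 g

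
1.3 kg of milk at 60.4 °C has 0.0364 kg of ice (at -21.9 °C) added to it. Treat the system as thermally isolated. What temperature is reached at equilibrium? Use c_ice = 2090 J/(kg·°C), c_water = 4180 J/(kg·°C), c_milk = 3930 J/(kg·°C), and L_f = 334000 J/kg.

T_f ≈ 56.0 °C

Energy conservation, ΣQ = 0:
ice -21.9→0 °C: 0.0364·2090·21.9 = 1666.1; latent heat to melt: 0.0364·334000 = 12158; meltwater 0→T: 0.0364·4180·T = 152.15 T; milk cools: 1.3·3930·(T − 60.4) = 5109(T − 60.4)
5261.2 T = 308584 − 13824 = 294760
T ≈ 56.03 °C. Since T > 0 °C, the all-ice-melts assumption holds.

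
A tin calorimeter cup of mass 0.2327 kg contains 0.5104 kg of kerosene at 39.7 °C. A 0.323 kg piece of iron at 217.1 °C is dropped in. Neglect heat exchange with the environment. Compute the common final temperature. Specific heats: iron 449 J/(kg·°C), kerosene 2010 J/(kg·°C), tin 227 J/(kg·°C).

T_f is the heat-capacity-weighted average of the initial temperatures:
T_f = (145.03*217.1 + 1025.9*39.7 + 52.82*39.7) / (145.03 + 1025.9 + 52.82)
    = 74311 / 1223.8 ≈ 60.72 °C

T_f ≈ 60.7 °C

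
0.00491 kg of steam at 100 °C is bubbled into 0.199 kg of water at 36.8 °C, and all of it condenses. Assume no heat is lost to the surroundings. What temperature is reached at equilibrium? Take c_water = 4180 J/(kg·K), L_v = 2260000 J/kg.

Energy conservation, ΣQ = 0:
latent heat released on condensation: 0.00491×2260000 = 11097; condensed water 100 °C→T: 20.52(T − 100); original water: 831.82(T − 36.8)
852.34 T = 11097 + 2052.4 + 30611 = 43760
T ≈ 51.34 °C (< 100 °C, so full condensation is consistent).

T_f ≈ 51.3 °C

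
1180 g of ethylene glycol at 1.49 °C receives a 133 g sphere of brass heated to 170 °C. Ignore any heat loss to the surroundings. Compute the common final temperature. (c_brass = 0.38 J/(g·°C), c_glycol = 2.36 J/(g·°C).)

T_f ≈ 4.5 °C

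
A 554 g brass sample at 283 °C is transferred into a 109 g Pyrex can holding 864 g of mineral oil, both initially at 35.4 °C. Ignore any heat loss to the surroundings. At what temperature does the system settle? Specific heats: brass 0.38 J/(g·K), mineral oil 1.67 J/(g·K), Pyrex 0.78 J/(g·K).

T_f ≈ 65.4 °C

Heat gained plus heat lost sum to zero:
554*0.38*(T − 283) + 864*1.67*(T − 35.4) + 109*0.78*(T − 35.4) = 0
(210.52 + 1442.9 + 85.02) T = 210.52*283 + 1442.9*35.4 + 85.02*35.4
T ≈ 65.38 °C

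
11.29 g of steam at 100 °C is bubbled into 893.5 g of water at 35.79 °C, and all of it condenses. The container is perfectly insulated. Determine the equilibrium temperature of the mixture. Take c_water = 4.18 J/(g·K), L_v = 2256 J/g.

T_f ≈ 43.3 °C

Sum of m c ΔT and latent-heat terms is zero:
condense steam: −11.29·2256 = −25470
  condensed water 100 °C→T: 47.19(T − 100)
  water warms: 893.5·4.18·(T − 35.79) = 3734.8(T − 35.79)
3782 T = 25470 + 4719.2 + 133670 = 163859
T ≈ 43.33 °C — below 100 °C, confirming all the steam condensed.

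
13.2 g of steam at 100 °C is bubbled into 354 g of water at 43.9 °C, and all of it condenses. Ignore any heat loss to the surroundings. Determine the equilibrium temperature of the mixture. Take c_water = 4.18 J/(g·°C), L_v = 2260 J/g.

T_f ≈ 65.4 °C

Taking heat into each body as positive, Σ m c ΔT = 0:
steam→water at 100 °C releases m L_v = 13.2×2260 = 29832
  condensed water 100 °C→T: 55.18(T − 100)
  water warms: 354×4.18×(T − 43.9) = 1479.7(T − 43.9)
1534.9 T = 29832 + 5517.6 + 64960 = 100309
T ≈ 65.35 °C (< 100 °C, so full condensation is consistent).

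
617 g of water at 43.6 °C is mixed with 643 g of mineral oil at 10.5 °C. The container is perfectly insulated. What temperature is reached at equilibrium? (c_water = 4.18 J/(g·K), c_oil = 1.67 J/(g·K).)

T_f ≈ 33.9 °C

T_f is the heat-capacity-weighted average of the initial temperatures:
T_f = (2579.1×43.6 + 1073.8×10.5) / (2579.1 + 1073.8)
    = 123722 / 3652.9 ≈ 33.87 °C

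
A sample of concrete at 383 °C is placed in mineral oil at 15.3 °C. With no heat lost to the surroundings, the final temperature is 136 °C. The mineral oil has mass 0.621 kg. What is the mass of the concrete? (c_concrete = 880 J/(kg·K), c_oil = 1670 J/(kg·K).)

Heat lost by the concrete = heat gained by the oil:
m·880·(383 − 136) = 0.621·1670·(136 − 15.3)
217360 m = 125174  ⇒  m ≈ 0.5759 kg

m ≈ 0.576 kg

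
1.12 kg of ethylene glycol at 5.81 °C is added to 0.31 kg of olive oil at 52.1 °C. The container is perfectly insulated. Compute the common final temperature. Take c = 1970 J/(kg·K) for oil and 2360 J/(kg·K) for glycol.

T_f ≈ 14.5 °C

Heat lost by the oil equals heat gained by the glycol:
0.31·1970·(52.1 − T) = 1.12·2360·(T − 5.81)
610.7(52.1 − T) = 2643.2(T − 5.81)
3253.9 T = 47174  ⇒  T ≈ 14.50 °C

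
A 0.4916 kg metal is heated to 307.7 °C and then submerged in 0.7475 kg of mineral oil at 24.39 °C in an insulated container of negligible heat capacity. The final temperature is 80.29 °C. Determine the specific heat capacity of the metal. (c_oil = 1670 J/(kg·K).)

c ≈ 624 J/(kg·K)

Net heat exchanged in the isolated system is zero:
0.4916·c·(80.29 − 307.7) + 0.7475·1670·(80.29 − 24.39) = 0
-111.79 c = -69781
c = -69781/-111.79 ≈ 624.2 J/(kg·K)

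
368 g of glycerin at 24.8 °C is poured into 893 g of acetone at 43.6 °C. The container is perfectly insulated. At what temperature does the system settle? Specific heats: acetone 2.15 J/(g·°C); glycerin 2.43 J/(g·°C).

T_f ≈ 37.6 °C

|Q_acetone| = |Q_glycerin|:
893×2.15×(43.6 − T) = 368×2.43×(T − 24.8)
1919.9(43.6 − T) = 894.24(T − 24.8)
2814.2 T = 105887  ⇒  T ≈ 37.63 °C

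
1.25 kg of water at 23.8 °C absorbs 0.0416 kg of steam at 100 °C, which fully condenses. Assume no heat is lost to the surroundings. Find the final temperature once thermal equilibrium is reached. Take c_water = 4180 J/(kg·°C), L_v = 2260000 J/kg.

Sum of m c ΔT and latent-heat terms is zero:
condense steam: −0.0416·2260000 = −94016; condensed water 100 °C→T: 173.89(T − 100); water warms: 1.25·4180·(T − 23.8) = 5225(T − 23.8)
5398.9 T = 94016 + 17389 + 124355 = 235760
T ≈ 43.67 °C — below 100 °C, confirming all the steam condensed.

T_f ≈ 43.7 °C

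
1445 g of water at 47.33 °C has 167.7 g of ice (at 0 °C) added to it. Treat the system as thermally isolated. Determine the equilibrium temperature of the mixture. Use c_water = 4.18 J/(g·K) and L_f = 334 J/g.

T_f ≈ 34.1 °C

Energy conservation, ΣQ = 0:
latent heat to melt: 167.7×334 = 56012; meltwater 0→T: 167.7×4.18×T = 700.99 T; water: 6040.1(T − 47.33)
6741.1 T = 285878 − 56012 = 229866
T ≈ 34.10 °C. Since T > 0 °C, the all-ice-melts assumption holds.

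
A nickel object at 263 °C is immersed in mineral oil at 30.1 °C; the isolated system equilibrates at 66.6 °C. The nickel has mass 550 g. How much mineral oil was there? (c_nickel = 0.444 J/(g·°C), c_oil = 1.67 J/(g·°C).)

m ≈ 787 g

Taking heat into each body as positive, Σ m c ΔT = 0:
550·0.444·(66.6 − 263) + m·1.67·(66.6 − 30.1) = 0
60.95 m = 47961
m = 47961/60.95 ≈ 786.8 g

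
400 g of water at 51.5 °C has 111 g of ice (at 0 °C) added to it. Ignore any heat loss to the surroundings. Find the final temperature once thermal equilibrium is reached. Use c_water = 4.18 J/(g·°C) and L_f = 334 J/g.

Let T be the final temperature. ΣQ_i = 0:
fusion: m_ice L_f = 111·334 = 37074; meltwater 0→T: 111·4.18·T = 463.98 T; water cools: 400·4.18·(T − 51.5) = 1672(T − 51.5)
2136 T = 86108 − 37074 = 49034
T ≈ 22.96 °C (positive, so assuming full melt was valid).

T_f ≈ 23.0 °C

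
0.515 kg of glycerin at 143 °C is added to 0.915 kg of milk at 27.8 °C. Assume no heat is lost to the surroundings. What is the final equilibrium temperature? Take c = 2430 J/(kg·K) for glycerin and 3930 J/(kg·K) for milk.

Energy conservation, ΣQ = 0:
0.515·2430·(T − 143) + 0.915·3930·(T − 27.8) = 0
4847.4 T = 278925
T ≈ 57.54 °C

T_f ≈ 57.5 °C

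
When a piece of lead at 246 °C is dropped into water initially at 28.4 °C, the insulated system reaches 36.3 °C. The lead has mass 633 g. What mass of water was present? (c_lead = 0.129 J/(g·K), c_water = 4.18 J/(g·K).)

m ≈ 519 g

Conservation of energy gives ΣQ = 0:
633·0.129·(36.3 − 246) + m·4.18·(36.3 − 28.4) = 0
33.02 m = 17123
m = 17123/33.02 ≈ 518.5 g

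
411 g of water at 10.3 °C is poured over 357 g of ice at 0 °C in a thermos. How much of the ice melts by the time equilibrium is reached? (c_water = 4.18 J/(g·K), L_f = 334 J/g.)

m_melted ≈ 53 g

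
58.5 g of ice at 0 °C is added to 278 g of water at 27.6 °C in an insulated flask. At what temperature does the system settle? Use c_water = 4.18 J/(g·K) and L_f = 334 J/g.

Conservation of energy gives ΣQ = 0:
latent heat to melt: 58.5×334 = 19539
  meltwater 0→T: 58.5×4.18×T = 244.53 T
  water: 1162(T − 27.6)
1406.6 T = 32072 − 19539 = 12533
T ≈ 8.91 °C. Since T > 0 °C, the all-ice-melts assumption holds.

T_f ≈ 8.9 °C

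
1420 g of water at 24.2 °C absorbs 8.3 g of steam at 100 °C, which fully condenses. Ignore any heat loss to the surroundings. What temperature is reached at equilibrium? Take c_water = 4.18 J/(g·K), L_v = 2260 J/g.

Setting the total heat transfer to zero:
steam→water at 100 °C releases m L_v = 8.3×2260 = 18758
  condensate cools 100→T: 8.3×4.18×(T − 100) = 34.69(T − 100)
  original water: 5935.6(T − 24.2)
5970.3 T = 18758 + 3469.4 + 143642 = 165869
T ≈ 27.78 °C, under the boiling point, so the assumption holds.

T_f ≈ 27.8 °C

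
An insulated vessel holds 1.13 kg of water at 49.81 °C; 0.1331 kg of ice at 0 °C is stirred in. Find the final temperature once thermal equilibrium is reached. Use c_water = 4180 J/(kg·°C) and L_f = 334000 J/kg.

T_f ≈ 36.1 °C

Conservation of energy gives ΣQ = 0:
melt ice: 0.1331×334000 = 44455; warm the meltwater: 556.36 T; water: 4723.4(T − 49.81)
5279.8 T = 235273 − 44455 = 190817
T ≈ 36.14 °C — above 0 °C, consistent with complete melting.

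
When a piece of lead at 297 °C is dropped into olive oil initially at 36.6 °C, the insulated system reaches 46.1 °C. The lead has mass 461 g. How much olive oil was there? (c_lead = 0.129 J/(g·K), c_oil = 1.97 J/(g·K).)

|Q_lead| = |Q_oil|:
461×0.129×(297 − 46.1) = m×1.97×(46.1 − 36.6)
18.71 m = 14921  ⇒  m ≈ 797.3 g

m ≈ 797 g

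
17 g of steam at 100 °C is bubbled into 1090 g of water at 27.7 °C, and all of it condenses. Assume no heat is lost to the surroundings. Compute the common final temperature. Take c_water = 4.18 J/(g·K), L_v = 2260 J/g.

T_f ≈ 37.1 °C

Conservation of energy gives ΣQ = 0:
latent heat released on condensation: 17×2260 = 38420
  condensate cools 100→T: 17×4.18×(T − 100) = 71.06(T − 100)
  original water: 4556.2(T − 27.7)
4627.3 T = 38420 + 7106 + 126207 = 171733
T ≈ 37.11 °C (< 100 °C, so full condensation is consistent).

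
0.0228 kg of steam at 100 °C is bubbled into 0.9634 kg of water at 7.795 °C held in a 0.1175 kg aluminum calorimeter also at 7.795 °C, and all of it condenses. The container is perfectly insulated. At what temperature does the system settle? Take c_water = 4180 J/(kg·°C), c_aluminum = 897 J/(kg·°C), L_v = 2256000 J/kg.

T_f ≈ 22.0 °C

Conservation of energy gives ΣQ = 0:
latent heat released on condensation: 0.0228×2256000 = 51437
  condensed water 100 °C→T: 95.3(T − 100)
  original water: 4027(T − 7.795)
  aluminum cup: 0.1175×897×(T − 7.795) = 105.4(T − 7.795)
4227.7 T = 51437 + 9530.4 + 32212 = 93179
T ≈ 22.04 °C — below 100 °C, confirming all the steam condensed.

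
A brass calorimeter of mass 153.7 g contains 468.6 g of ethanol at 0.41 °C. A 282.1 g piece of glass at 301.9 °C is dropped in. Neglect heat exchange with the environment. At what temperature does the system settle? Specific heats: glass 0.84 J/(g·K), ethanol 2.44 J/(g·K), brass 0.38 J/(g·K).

T_f ≈ 50.1 °C

Energy conservation, ΣQ = 0:
282.1*0.84*(T − 301.9) + 468.6*2.44*(T − 0.41) + 153.7*0.38*(T − 0.41) = 0
236.96(T − 301.9) + 1143.4(T − 0.41) + 58.41(T − 0.41) = 0
1438.8 T = 72032
T = 72032/1438.8 ≈ 50.07 °C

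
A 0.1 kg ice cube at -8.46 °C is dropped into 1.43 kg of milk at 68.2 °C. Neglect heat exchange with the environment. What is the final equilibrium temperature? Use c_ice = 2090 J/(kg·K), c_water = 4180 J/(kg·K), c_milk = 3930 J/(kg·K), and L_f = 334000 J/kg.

T_f ≈ 57.7 °C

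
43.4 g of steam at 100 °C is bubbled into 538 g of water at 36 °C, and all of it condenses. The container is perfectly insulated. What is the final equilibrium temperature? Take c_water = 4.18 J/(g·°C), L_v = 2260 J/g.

T_f ≈ 81.1 °C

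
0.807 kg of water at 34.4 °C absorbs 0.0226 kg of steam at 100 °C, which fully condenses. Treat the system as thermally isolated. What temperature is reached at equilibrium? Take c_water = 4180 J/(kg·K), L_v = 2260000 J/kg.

T_f ≈ 50.9 °C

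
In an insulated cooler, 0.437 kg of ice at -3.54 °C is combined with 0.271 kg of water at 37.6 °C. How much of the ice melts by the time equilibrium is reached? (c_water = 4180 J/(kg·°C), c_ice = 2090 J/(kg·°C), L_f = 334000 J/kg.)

Cooling the water to 0 °C releases 0.271·4180·37.6 = 42593 J.
Of that, 0.437·2090·3.54 = 3233.2 J goes to bring the ice to 0 °C, leaving 39359 J.
Melting all 0.437 kg of ice would need 0.437·334000 = 145958 J.
39359 J < 145958 J, so only part of the ice melts and the system sits at 0 °C.
m_melt = 39359 / L_f = 0.1178 kg.

m_melted ≈ 0.118 kg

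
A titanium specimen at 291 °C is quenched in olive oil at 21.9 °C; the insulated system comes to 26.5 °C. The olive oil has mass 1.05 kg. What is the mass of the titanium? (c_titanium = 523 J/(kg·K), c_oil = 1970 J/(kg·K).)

Heat lost by the titanium = heat gained by the oil:
m·523·(291 − 26.5) = 1.05·1970·(26.5 − 21.9)
138334 m = 9515.1  ⇒  m ≈ 0.06878 kg

m ≈ 0.0688 kg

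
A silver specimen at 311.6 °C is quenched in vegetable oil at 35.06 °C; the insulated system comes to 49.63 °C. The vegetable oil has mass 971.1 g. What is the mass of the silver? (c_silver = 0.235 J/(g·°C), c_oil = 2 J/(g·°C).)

m ≈ 460 g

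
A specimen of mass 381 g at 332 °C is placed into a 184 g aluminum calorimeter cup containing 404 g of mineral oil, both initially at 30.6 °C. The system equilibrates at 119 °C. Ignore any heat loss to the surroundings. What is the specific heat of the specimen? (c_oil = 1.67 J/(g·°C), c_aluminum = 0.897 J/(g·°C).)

Energy conservation, ΣQ = 0:
381×c×(119 − 332) + 404×1.67×(119 − 30.6) + 184×0.897×(119 − 30.6) = 0
-81153 c = -74232
c = -74232/-81153 ≈ 0.9147 J/(g·°C)

c ≈ 0.915 J/(g·°C)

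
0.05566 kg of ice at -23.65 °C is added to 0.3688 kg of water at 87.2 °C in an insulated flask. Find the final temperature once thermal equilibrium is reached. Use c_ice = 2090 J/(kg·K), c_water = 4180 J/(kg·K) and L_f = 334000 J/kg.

Let T be the final temperature. ΣQ_i = 0:
warm ice to 0 °C: 0.05566·2090·(0 − (-23.65)) = 2751.2; melt ice: 0.05566·334000 = 18590; warm the meltwater: 232.66 T; water cools: 0.3688·4180·(T − 87.2) = 1541.6(T − 87.2)
1774.2 T = 134426 − 21342 = 113084
T ≈ 63.74 °C. Since T > 0 °C, the all-ice-melts assumption holds.

T_f ≈ 63.7 °C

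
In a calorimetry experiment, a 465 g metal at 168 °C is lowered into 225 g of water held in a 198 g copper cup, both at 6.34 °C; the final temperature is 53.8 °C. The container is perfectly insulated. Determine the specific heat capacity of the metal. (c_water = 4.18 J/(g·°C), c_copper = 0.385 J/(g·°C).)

c ≈ 0.909 J/(g·°C)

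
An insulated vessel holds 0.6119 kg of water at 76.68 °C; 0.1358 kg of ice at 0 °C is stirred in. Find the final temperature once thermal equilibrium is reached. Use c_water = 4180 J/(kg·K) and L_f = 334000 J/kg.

Taking heat into each body as positive, Σ m c ΔT = 0:
melt ice: 0.1358×334000 = 45357; warm the meltwater: 567.64 T; water cools: 0.6119×4180×(T − 76.68) = 2557.7(T − 76.68)
3125.4 T = 196128 − 45357 = 150770
T ≈ 48.24 °C — above 0 °C, consistent with complete melting.

T_f ≈ 48.2 °C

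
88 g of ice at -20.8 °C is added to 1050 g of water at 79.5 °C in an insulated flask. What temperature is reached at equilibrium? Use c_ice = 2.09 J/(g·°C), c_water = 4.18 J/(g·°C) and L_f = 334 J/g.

T_f ≈ 66.4 °C

Setting the total heat transfer to zero:
ice -20.8→0 °C: 88·2.09·20.8 = 3825.5
  fusion: m_ice L_f = 88·334 = 29392
  meltwater 0→T: 88·4.18·T = 367.84 T
  water cools: 1050·4.18·(T − 79.5) = 4389(T − 79.5)
4756.8 T = 348926 − 33218 = 315708
T ≈ 66.37 °C (positive, so assuming full melt was valid).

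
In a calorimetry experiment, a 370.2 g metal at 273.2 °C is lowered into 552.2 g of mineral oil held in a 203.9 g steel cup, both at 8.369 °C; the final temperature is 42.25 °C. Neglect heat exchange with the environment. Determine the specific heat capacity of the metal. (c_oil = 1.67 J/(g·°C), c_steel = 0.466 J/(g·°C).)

c ≈ 0.403 J/(g·°C)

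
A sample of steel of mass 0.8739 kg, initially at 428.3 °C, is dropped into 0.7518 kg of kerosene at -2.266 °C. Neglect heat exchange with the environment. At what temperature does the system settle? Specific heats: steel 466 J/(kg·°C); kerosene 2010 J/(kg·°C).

T_f ≈ 89.1 °C

T_f is the heat-capacity-weighted average of the initial temperatures:
T_f = (407.24×428.3 + 1511.1×(-2.266)) / (407.24 + 1511.1)
    = 170996 / 1918.4 ≈ 89.14 °C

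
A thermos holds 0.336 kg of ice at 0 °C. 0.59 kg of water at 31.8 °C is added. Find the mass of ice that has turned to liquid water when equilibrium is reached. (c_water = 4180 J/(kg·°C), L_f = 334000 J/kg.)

m_melted ≈ 0.235 kg

Water can give up m c ΔT = 0.59·4180·31.8 = 78425 J before reaching 0 °C.
To melt every bit of ice: 0.336·334000 = 112224 J.
Since 78425 < 112224 J, not all the ice melts; equilibrium is at 0 °C.
m_melt = 78425 / L_f = 0.2348 kg.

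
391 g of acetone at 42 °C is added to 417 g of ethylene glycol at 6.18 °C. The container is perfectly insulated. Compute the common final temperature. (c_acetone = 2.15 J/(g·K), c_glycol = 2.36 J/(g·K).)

T_f ≈ 22.7 °C

Heat lost by the acetone equals heat gained by the glycol:
391×2.15×(42 − T) = 417×2.36×(T − 6.18)
840.65(42 − T) = 984.12(T − 6.18)
1824.8 T = 41389  ⇒  T ≈ 22.68 °C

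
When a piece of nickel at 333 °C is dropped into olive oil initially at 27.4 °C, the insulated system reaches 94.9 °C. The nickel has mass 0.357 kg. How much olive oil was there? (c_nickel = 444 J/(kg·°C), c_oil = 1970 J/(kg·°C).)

m ≈ 0.284 kg

Heat gained plus heat lost sum to zero:
0.357·444·(94.9 − 333) + m·1970·(94.9 − 27.4) = 0
132975 m = 37741
m = 37741/132975 ≈ 0.2838 kg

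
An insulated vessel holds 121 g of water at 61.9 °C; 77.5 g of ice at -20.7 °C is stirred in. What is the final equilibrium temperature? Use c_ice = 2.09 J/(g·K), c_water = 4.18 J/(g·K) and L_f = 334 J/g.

Setting the total heat transfer to zero:
warm ice to 0 °C: 77.5×2.09×(0 − (-20.7)) = 3352.9; latent heat to melt: 77.5×334 = 25885; warm the meltwater: 323.95 T; water: 505.78(T − 61.9)
829.73 T = 31308 − 29238 = 2069.9
T ≈ 2.49 °C (positive, so assuming full melt was valid).

T_f ≈ 2.5 °C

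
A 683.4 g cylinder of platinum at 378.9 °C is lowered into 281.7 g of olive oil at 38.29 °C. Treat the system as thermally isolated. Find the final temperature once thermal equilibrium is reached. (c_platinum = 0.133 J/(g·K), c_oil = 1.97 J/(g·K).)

T_f ≈ 86.2 °C

Set heat shed by the hot body equal to heat absorbed by the cold body:
683.4×0.133×(378.9 − T) = 281.7×1.97×(T − 38.29)
90.89(378.9 − T) = 554.95(T − 38.29)
645.84 T = 55688  ⇒  T ≈ 86.23 °C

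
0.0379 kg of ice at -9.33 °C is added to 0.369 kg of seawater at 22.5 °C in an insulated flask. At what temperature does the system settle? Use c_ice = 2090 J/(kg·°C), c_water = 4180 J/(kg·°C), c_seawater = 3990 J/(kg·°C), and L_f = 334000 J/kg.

T_f ≈ 12.1 °C

Let T be the final temperature. ΣQ_i = 0:
warm ice to 0 °C: 0.0379×2090×(0 − (-9.33)) = 739.04
  fusion: m_ice L_f = 0.0379×334000 = 12659
  meltwater 0→T: 0.0379×4180×T = 158.42 T
  seawater: 1472.3(T − 22.5)
1630.7 T = 33127 − 13398 = 19729
T ≈ 12.10 °C (positive, so assuming full melt was valid).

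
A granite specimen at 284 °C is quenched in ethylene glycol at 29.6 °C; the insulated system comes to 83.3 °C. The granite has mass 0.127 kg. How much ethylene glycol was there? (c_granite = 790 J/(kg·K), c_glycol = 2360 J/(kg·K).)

|Q_granite| = |Q_glycol|:
0.127×790×(284 − 83.3) = m×2360×(83.3 − 29.6)
126732 m = 20136  ⇒  m ≈ 0.1589 kg

m ≈ 0.159 kg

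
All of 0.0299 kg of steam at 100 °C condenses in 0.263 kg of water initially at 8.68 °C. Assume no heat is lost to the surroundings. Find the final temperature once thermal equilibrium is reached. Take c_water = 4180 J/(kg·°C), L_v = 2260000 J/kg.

Net heat exchanged in the isolated system is zero:
steam→water at 100 °C releases m L_v = 0.0299×2260000 = 67574
  condensate cools 100→T: 0.0299×4180×(T − 100) = 124.98(T − 100)
  water warms: 0.263×4180×(T − 8.68) = 1099.3(T − 8.68)
1224.3 T = 67574 + 12498 + 9542.3 = 89614
T ≈ 73.20 °C — below 100 °C, confirming all the steam condensed.

T_f ≈ 73.2 °C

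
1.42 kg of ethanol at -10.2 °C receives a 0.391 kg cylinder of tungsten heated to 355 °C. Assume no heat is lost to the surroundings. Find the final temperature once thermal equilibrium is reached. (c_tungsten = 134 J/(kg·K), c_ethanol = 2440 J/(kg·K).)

T_f ≈ -4.8 °C

Heat lost by the tungsten equals heat gained by the ethanol:
0.391*134*(355 − T) = 1.42*2440*(T − (-10.2))
52.39(355 − T) = 3464.8(T − (-10.2))
3517.2 T = -16741  ⇒  T ≈ -4.76 °C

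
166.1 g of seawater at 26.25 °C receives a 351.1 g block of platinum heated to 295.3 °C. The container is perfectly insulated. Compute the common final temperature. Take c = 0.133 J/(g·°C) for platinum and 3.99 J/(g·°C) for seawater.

Net heat exchanged in the isolated system is zero:
351.1×0.133×(T − 295.3) + 166.1×3.99×(T − 26.25) = 0
46.7(T − 295.3) + 662.74(T − 26.25) = 0
(46.7 + 662.74) T = 46.7×295.3 + 662.74×26.25
T = 31186/709.44 ≈ 43.96 °C

T_f ≈ 44.0 °C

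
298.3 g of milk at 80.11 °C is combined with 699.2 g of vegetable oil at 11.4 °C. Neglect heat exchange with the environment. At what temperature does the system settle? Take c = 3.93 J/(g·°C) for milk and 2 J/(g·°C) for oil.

T_f ≈ 42.7 °C

Setting the total heat transfer to zero:
298.3·3.93·(T − 80.11) + 699.2·2·(T − 11.4) = 0
2570.7 T = 109856
T = 109856 / 2570.7 = 42.7 °C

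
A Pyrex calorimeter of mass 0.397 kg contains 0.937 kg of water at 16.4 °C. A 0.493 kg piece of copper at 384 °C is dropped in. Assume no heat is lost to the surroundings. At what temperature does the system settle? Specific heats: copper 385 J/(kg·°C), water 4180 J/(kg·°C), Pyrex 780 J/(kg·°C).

With ΣQ=0 the equilibrium temperature is the m·c-weighted mean:
T_f = (189.81×384 + 3916.7×16.4 + 309.66×16.4) / (189.81 + 3916.7 + 309.66)
    = 142197 / 4416.1 ≈ 32.20 °C

T_f ≈ 32.2 °C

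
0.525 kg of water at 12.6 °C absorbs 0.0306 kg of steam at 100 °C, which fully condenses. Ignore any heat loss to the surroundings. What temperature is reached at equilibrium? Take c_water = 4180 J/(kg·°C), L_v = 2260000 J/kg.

T_f ≈ 47.2 °C

Energy balance with sensible and latent terms:
latent heat released on condensation: 0.0306×2260000 = 69156
  condensate cools 100→T: 0.0306×4180×(T − 100) = 127.91(T − 100)
  water warms: 0.525×4180×(T − 12.6) = 2194.5(T − 12.6)
2322.4 T = 69156 + 12791 + 27651 = 109598
T ≈ 47.19 °C, under the boiling point, so the assumption holds.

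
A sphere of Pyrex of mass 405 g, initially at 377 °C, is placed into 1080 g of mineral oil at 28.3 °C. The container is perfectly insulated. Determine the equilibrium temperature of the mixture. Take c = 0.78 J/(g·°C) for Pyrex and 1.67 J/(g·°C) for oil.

T_f ≈ 80.3 °C

With ΣQ=0 the equilibrium temperature is the m·c-weighted mean:
T_f = (315.9*377 + 1803.6*28.3) / (315.9 + 1803.6)
    = 170136 / 2119.5 ≈ 80.27 °C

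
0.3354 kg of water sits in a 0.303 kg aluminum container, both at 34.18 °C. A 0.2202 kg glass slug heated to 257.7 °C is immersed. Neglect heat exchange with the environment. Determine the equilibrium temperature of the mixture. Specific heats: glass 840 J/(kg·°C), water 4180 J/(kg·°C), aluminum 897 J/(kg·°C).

T_f ≈ 56.4 °C

Taking heat into each body as positive, Σ m c ΔT = 0:
0.2202*840*(T − 257.7) + 0.3354*4180*(T − 34.18) + 0.303*897*(T − 34.18) = 0
184.97(T − 257.7) + 1402(T − 34.18) + 271.79(T − 34.18) = 0
(184.97 + 1402 + 271.79) T = 184.97*257.7 + 1402*34.18 + 271.79*34.18
T ≈ 56.42 °C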